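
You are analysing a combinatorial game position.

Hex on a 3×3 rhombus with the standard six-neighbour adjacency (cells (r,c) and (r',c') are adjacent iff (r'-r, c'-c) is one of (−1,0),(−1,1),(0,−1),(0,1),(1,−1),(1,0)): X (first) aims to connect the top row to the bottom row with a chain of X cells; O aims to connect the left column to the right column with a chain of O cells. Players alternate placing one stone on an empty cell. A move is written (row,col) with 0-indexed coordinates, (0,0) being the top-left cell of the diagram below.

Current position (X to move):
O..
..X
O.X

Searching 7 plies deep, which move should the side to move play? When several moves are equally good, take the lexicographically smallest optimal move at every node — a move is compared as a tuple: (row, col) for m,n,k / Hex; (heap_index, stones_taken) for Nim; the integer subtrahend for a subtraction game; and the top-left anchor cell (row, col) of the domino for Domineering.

X's best at [O../..X/O.X]: (0,1)

p1 X@[O../..X/O.X]: (0,1)[OX./..X/O.X]+1* (0,2)[O.X/..X/O.X]+1 (1,0)[O../X.X/O.X]-1 (1,1)[O../.XX/O.X]+1 (2,1)[O../..X/OXX]-1
p2 O@[OX./..X/O.X]: (0,2)[OXO/..X/O.X]-1* (1,0)[OX./O.X/O.X]-1 (1,1)[OX./.OX/O.X]-1 (2,1)[OX./..X/OOX]-1
p3 X@[OXO/..X/O.X]: (1,0)[OXO/X.X/O.X]-1 (1,1)[OXO/.XX/O.X]+1* (2,1)[OXO/..X/OXX]-1
p4 O@[OXO/.XX/O.X] terminal -1; root [O../..X/O.X] d7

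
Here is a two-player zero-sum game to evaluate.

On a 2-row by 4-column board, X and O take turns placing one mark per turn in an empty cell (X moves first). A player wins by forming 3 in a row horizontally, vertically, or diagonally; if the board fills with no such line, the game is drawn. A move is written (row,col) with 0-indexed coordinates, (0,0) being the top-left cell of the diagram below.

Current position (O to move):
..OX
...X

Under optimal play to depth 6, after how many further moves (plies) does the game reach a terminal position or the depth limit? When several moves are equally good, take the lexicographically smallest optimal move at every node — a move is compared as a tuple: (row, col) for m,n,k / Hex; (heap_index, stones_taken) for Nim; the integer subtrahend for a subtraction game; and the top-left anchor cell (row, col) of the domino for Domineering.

PV length from [..OX/...X]: 5 plies

p1 O@[..OX/...X]: (0,0)[O.OX/...X]+0* (0,1)[.OOX/...X]+0 (1,0)[..OX/O..X]+0 (1,1)[..OX/.O.X]+0 (1,2)[..OX/..OX]+0
p2 X@[O.OX/...X]: (0,1)[OXOX/...X]+0* (1,0)[O.OX/X..X]-1 (1,1)[O.OX/.X.X]-1 (1,2)[O.OX/..XX]-1
p3 O@[OXOX/...X]: (1,0)[OXOX/O..X]+0* (1,1)[OXOX/.O.X]+0 (1,2)[OXOX/..OX]+0
p4 X@[OXOX/O..X]: (1,1)[OXOX/OX.X]+0* (1,2)[OXOX/O.XX]+0
p5 O@[OXOX/OX.X]: (1,2)[OXOX/OXOX]+0*
p6 X@[OXOX/OXOX] terminal +0; root [..OX/...X] d6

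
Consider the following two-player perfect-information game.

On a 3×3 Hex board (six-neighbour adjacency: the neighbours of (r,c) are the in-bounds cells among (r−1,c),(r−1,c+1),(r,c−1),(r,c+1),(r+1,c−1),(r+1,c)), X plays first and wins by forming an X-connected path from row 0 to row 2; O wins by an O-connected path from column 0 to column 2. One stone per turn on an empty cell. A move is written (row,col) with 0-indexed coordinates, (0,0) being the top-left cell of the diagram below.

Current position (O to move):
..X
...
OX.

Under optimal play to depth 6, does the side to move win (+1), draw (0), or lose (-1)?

p1 O@[..X/.../OX.]: (0,0)[O.X/.../OX.]-1* (0,1)[.OX/.../OX.]-1 (1,0)[..X/O../OX.]-1 (1,1)[..X/.O./OX.]-1 (1,2)[..X/..O/OX.]-1 (2,2)[..X/.../OXO]-1
p2 X@[O.X/.../OX.]: (0,1)[OXX/.../OX.]+1* (1,0)[O.X/X../OX.]+1 (1,1)[O.X/.X./OX.]+1 (1,2)[O.X/..X/OX.]+1 (2,2)[O.X/.../OXX]+1
p3 O@[OXX/.../OX.]: (1,0)[OXX/O../OX.]-1* (1,1)[OXX/.O./OX.]-1 (1,2)[OXX/..O/OX.]-1 (2,2)[OXX/.../OXO]-1
p4 X@[OXX/O../OX.]: (1,1)[OXX/OX./OX.]+1* (1,2)[OXX/O.X/OX.]+1 (2,2)[OXX/O../OXX]+1
p5 O@[OXX/OX./OX.] terminal -1; root [..X/.../OX.] d6

value(..X/.../OX., O) = -1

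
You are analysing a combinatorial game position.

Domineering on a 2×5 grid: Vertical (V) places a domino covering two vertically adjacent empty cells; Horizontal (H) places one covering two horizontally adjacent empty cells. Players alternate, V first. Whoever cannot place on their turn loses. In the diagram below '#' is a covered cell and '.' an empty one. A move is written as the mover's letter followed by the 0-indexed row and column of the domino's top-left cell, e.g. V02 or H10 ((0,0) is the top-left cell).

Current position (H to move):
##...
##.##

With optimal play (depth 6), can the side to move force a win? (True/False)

H winning at [##.../##.##]: True

p1 H@[##.../##.##]: H02[####./##.##]+1* H03[##.##/##.##]-1
p2 V@[####./##.##] terminal -1; root [##.../##.##] d6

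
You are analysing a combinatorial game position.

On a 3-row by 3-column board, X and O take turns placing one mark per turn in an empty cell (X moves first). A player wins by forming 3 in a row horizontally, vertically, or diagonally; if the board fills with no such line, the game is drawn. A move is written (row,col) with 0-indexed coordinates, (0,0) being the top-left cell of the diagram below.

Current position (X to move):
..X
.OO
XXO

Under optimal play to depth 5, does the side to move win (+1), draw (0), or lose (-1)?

value(..X/.OO/XXO, X) = -1

p1 X@[..X/.OO/XXO]: (0,0)[X.X/.OO/XXO]-1* (0,1)[.XX/.OO/XXO]-1 (1,0)[..X/XOO/XXO]-1
p2 O@[X.X/.OO/XXO]: (0,1)[XOX/.OO/XXO]-1 (1,0)[X.X/OOO/XXO]+1*
p3 X@[X.X/OOO/XXO] terminal -1; root [..X/.OO/XXO] d5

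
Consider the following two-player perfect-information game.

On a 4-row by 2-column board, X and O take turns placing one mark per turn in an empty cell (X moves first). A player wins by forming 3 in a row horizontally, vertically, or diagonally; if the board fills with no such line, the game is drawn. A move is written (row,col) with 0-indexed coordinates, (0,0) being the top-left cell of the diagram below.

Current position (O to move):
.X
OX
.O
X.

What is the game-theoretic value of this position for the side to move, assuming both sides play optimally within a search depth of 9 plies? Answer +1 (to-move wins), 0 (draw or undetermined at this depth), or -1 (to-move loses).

p1 O@[.X/OX/.O/X.]: (0,0)[OX/OX/.O/X.]+0* (2,0)[.X/OX/OO/X.]+0 (3,1)[.X/OX/.O/XO]+0
p2 X@[OX/OX/.O/X.]: (2,0)[OX/OX/XO/X.]+0* (3,1)[OX/OX/.O/XX]-1
p3 O@[OX/OX/XO/X.]: (3,1)[OX/OX/XO/XO]+0*
p4 X@[OX/OX/XO/XO] terminal +0; root [.X/OX/.O/X.] d9

value(.X/OX/.O/X., O) = 0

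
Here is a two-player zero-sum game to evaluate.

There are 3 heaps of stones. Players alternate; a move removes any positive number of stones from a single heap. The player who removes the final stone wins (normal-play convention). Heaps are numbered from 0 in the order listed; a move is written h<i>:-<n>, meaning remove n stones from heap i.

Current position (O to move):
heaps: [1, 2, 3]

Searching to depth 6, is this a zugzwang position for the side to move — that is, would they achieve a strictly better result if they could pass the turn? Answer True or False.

[(1,2,3)] O move#1: h0:-1:-1/(0,2,3)*, h1:-1:-1/(1,1,3), h1:-2:-1/(1,0,3), h2:-1:-1/(1,2,2), h2:-2:-1/(1,2,1), h2:-3:-1/(1,2,0)
[(0,2,3)] X move#2: h1:-1:-1/(0,1,3), h1:-2:-1/(0,0,3), h2:-1:+1/(0,2,2)*, h2:-2:-1/(0,2,1), h2:-3:-1/(0,2,0)
[(0,2,2)] O move#3: h1:-1:-1/(0,1,2)*, h1:-2:-1/(0,0,2), h2:-1:-1/(0,2,1), h2:-2:-1/(0,2,0)
[(0,1,2)] X move#4: h1:-1:-1/(0,0,2), h2:-1:+1/(0,1,1)*, h2:-2:-1/(0,1,0)
[(0,1,1)] O move#5: h1:-1:-1/(0,0,1)*, h2:-1:-1/(0,1,0)
[(0,0,1)] X move#6: h2:-1:+1/(0,0,0)*
[(0,0,0)] end (terminal -1, O#7); searched (1,2,3) to 6
suppose O passes — search the same position with X to move:
pass> [(1,2,3)] X move#1: h0:-1:-1/(0,2,3)*, h1:-1:-1/(1,1,3), h1:-2:-1/(1,0,3), h2:-1:-1/(1,2,2), h2:-2:-1/(1,2,1), h2:-3:-1/(1,2,0)
pass> [(0,2,3)] O move#2: h1:-1:-1/(0,1,3), h1:-2:-1/(0,0,3), h2:-1:+1/(0,2,2)*, h2:-2:-1/(0,2,1), h2:-3:-1/(0,2,0)
pass> [(0,2,2)] X move#3: h1:-1:-1/(0,1,2)*, h1:-2:-1/(0,0,2), h2:-1:-1/(0,2,1), h2:-2:-1/(0,2,0)
pass> [(0,1,2)] O move#4: h1:-1:-1/(0,0,2), h2:-1:+1/(0,1,1)*, h2:-2:-1/(0,1,0)
pass> [(0,1,1)] X move#5: h1:-1:-1/(0,0,1)*, h2:-1:-1/(0,1,0)
pass> [(0,0,1)] O move#6: h2:-1:+1/(0,0,0)*
pass> [(0,0,0)] end (terminal -1, X#7); searched (1,2,3) to 6
for O: play -1, pass +1

zugzwang((1,2,3), O) = True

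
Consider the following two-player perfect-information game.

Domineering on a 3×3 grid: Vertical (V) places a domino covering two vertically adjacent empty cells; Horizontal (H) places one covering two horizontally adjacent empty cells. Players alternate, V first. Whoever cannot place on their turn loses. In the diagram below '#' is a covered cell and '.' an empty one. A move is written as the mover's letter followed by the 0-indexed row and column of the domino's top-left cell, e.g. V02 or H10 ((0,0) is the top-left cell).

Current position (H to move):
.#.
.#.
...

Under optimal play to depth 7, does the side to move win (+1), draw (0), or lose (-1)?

p1 H@[.#./.#./...]: H20[.#./.#./##.]-1* H21[.#./.#./.##]-1
p2 V@[.#./.#./##.]: V00[##./##./##.]+1* V02[.##/.##/##.]+1 V12[.#./.##/###]+1
p3 H@[##./##./##.] terminal -1; root [.#./.#./...] d7

value(.#./.#./..., H) = -1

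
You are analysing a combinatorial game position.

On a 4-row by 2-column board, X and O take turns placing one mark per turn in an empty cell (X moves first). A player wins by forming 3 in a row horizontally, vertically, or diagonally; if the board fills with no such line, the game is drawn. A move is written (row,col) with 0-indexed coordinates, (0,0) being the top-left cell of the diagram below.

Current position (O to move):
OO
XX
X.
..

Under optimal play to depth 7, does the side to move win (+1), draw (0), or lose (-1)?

p1 O@[OO/XX/X./..]: (2,1)[OO/XX/XO/..]-1 (3,0)[OO/XX/X./O.]+0* (3,1)[OO/XX/X./.O]-1
p2 X@[OO/XX/X./O.]: (2,1)[OO/XX/XX/O.]+0* (3,1)[OO/XX/X./OX]+0
p3 O@[OO/XX/XX/O.]: (3,1)[OO/XX/XX/OO]+0*
p4 X@[OO/XX/XX/OO] terminal +0; root [OO/XX/X./..] d7

value(OO/XX/X./.., O) = 0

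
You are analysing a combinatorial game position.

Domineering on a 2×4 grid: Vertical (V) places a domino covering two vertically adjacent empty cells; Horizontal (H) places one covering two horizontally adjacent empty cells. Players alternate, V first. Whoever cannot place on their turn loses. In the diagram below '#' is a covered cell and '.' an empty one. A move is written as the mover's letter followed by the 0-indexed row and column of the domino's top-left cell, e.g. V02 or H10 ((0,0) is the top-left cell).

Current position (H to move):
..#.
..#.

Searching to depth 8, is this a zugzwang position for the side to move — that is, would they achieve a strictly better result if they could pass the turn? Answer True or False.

zugzwang(..#./..#., H) = False

[..#./..#.] H move#1: H00:+1/###./..#.*, H10:+1/..#./###.
[###./..#.] V move#2: V03:-1/####/..##*
[####/..##] H move#3: H10:+1/####/####*
[####/####] end (terminal -1, V#4); searched ..#./..#. to 8
pass branch (V moves first from the same position):
  | [..#./..#.] V move#1: V00:+1/#.#./#.#.*, V01:+1/.##./.##., V03:-1/..##/..##
  | [#.#./#.#.] end (terminal -1, H#2); searched ..#./..#. to 8
H moving scores +1; H passing scores -1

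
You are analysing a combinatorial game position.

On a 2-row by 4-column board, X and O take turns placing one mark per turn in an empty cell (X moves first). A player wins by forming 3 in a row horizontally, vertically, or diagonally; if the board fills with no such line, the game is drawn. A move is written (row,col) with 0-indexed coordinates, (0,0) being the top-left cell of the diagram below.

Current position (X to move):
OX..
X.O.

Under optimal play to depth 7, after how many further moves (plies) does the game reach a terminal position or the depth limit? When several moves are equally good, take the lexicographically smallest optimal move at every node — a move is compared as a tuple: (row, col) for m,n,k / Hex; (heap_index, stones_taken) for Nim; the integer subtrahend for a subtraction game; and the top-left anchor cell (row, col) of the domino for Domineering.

PV length from [OX../X.O.]: 4 plies

[OX../X.O.] X move#1: (0,2):+0/OXX./X.O.*, (0,3):+0/OX.X/X.O., (1,1):+0/OX../XXO., (1,3):+0/OX../X.OX
[OXX./X.O.] O move#2: (0,3):+0/OXXO/X.O.*, (1,1):-1/OXX./XOO., (1,3):-1/OXX./X.OO
[OXXO/X.O.] X move#3: (1,1):+0/OXXO/XXO.*, (1,3):+0/OXXO/X.OX
[OXXO/XXO.] O move#4: (1,3):+0/OXXO/XXOO*
[OXXO/XXOO] end (terminal +0, X#5); searched OX../X.O. to 7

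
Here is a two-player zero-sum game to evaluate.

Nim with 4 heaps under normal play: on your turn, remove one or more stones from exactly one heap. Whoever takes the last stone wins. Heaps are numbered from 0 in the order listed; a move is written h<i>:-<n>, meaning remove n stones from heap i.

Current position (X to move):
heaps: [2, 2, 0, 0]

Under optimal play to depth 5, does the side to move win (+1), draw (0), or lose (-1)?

value((2,2,0,0), X) = -1

[(2,2,0,0)] X move#1: h0:-1:-1/(1,2,0,0)*, h0:-2:-1/(0,2,0,0), h1:-1:-1/(2,1,0,0), h1:-2:-1/(2,0,0,0)
[(1,2,0,0)] O move#2: h0:-1:-1/(0,2,0,0), h1:-1:+1/(1,1,0,0)*, h1:-2:-1/(1,0,0,0)
[(1,1,0,0)] X move#3: h0:-1:-1/(0,1,0,0)*, h1:-1:-1/(1,0,0,0)
[(0,1,0,0)] O move#4: h1:-1:+1/(0,0,0,0)*
[(0,0,0,0)] end (terminal -1, X#5); searched (2,2,0,0) to 5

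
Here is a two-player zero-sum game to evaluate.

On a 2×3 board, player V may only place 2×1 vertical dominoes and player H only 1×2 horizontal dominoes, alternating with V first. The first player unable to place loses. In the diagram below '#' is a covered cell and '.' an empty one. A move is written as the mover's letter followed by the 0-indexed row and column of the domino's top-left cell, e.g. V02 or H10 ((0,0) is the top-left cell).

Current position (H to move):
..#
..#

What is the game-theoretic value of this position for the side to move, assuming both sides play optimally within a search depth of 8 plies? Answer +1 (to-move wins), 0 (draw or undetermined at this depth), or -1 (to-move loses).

value(..#/..#, H) = +1

[..#/..#] H move#1: H00:+1/###/..#*, H10:+1/..#/###
[###/..#] end (terminal -1, V#2); searched ..#/..# to 8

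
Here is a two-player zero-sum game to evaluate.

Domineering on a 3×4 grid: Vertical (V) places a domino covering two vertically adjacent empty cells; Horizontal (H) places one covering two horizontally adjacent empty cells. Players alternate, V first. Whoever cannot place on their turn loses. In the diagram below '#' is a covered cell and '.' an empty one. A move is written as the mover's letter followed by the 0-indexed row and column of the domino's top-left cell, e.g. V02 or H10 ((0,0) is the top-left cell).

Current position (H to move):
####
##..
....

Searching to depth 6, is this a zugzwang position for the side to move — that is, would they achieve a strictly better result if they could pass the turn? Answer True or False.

zugzwang(####/##../...., H) = False

p1 H@[####/##../....]: H12[####/####/....]+1* H20[####/##../##..]-1 H21[####/##../.##.]-1 H22[####/##../..##]+1
p2 V@[####/####/....] terminal -1; root [####/##../....] d6
pass branch (V moves first from the same position):
  | p1 V@[####/##../....]: V12[####/###./..#.]+1* V13[####/##.#/...#]-1
  | p2 H@[####/###./..#.]: H20[####/###./###.]-1*
  | p3 V@[####/###./###.]: V13[####/####/####]+1*
  | p4 H@[####/####/####] terminal -1; root [####/##../....] d6
H moving scores +1; H passing scores -1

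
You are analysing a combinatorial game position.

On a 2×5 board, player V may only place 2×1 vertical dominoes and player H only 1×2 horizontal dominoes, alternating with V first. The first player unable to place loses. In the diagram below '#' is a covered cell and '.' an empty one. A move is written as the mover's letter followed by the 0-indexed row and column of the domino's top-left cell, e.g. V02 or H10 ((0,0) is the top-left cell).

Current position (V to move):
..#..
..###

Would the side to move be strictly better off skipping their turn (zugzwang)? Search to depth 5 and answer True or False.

zugzwang(..#../..###, V) = False

ply 1, V at ..#../..### | V00=+1→#.#../#.###*; V01=+1→.##../.####
ply 2, H at #.#../#.### | H03=-1→#.###/#.###*
ply 3, V at #.###/#.### | V01=+1→#####/#####*
ply 4: #####/##### is terminal -1 (H); from ..#../..### depth 5
suppose V passes — search the same position with H to move:
pass> ply 1, H at ..#../..### | H00=+1→###../..###*; H03=-1→..###/..###; H10=+1→..#../#####
pass> ply 2: ###../..### is terminal -1 (V); from ..#../..### depth 5
for V: play +1, pass -1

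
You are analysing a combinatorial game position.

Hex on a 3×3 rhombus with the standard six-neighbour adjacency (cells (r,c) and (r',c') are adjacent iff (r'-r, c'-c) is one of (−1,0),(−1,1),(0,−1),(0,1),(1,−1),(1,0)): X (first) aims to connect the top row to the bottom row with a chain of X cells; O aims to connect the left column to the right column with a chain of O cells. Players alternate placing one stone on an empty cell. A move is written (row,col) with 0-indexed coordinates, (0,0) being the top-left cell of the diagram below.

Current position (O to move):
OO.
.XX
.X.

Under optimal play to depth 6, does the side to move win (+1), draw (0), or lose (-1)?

ply 1, O at OO./.XX/.X. | (0,2)=+1→OOO/.XX/.X.*; (1,0)=-1→OO./OXX/.X.; (2,0)=-1→OO./.XX/OX.; (2,2)=-1→OO./.XX/.XO
ply 2: OOO/.XX/.X. is terminal -1 (X); from OO./.XX/.X. depth 6

value(OO./.XX/.X., O) = +1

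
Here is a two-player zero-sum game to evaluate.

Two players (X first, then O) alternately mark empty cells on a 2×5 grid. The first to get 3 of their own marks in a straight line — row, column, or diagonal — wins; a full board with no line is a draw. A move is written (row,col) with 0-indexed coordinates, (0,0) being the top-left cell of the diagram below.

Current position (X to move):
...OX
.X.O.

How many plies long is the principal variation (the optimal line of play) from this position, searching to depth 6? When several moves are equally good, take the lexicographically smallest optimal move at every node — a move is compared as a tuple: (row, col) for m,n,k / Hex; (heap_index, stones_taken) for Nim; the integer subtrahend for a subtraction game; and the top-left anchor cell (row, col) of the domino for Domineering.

[...OX/.X.O.] X move#1: (0,0):+0/X..OX/.X.O.*, (0,1):+0/.X.OX/.X.O., (0,2):+0/..XOX/.X.O., (1,0):+0/...OX/XX.O., (1,2):+0/...OX/.XXO., (1,4):+0/...OX/.X.OX
[X..OX/.X.O.] O move#2: (0,1):+0/XO.OX/.X.O.*, (0,2):+0/X.OOX/.X.O., (1,0):+0/X..OX/OX.O., (1,2):+0/X..OX/.XOO., (1,4):+0/X..OX/.X.OO
[XO.OX/.X.O.] X move#3: (0,2):+0/XOXOX/.X.O.*, (1,0):-1/XO.OX/XX.O., (1,2):-1/XO.OX/.XXO., (1,4):-1/XO.OX/.X.OX
[XOXOX/.X.O.] O move#4: (1,0):+0/XOXOX/OX.O.*, (1,2):+0/XOXOX/.XOO., (1,4):+0/XOXOX/.X.OO
[XOXOX/OX.O.] X move#5: (1,2):+0/XOXOX/OXXO.*, (1,4):+0/XOXOX/OX.OX
[XOXOX/OXXO.] O move#6: (1,4):+0/XOXOX/OXXOO*
[XOXOX/OXXOO] end (terminal +0, X#7); searched ...OX/.X.O. to 6

PV length from [...OX/.X.O.]: 6 plies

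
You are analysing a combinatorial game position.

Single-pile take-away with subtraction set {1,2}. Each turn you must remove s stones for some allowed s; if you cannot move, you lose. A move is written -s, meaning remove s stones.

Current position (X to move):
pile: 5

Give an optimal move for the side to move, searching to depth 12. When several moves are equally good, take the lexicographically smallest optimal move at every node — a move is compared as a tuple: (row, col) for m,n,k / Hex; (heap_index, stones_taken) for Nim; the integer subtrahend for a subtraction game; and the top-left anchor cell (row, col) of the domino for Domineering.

X's best at [5]: -2

p1 X@[5]: -1[4]-1 -2[3]+1*
p2 O@[3]: -1[2]-1* -2[1]-1
p3 X@[2]: -1[1]-1 -2[0]+1*
p4 O@[0] terminal -1; root [5] d12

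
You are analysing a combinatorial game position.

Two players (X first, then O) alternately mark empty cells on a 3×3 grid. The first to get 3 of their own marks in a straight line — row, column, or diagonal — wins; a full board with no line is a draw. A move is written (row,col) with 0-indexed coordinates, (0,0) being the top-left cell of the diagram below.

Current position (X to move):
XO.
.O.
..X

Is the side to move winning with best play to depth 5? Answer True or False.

p1 X@[XO./.O./..X]: (0,2)[XOX/.O./..X]-1 (1,0)[XO./XO./..X]-1 (1,2)[XO./.OX/..X]-1 (2,0)[XO./.O./X.X]-1 (2,1)[XO./.O./.XX]+0*
p2 O@[XO./.O./.XX]: (0,2)[XOO/.O./.XX]-1 (1,0)[XO./OO./.XX]-1 (1,2)[XO./.OO/.XX]-1 (2,0)[XO./.O./OXX]+0*
p3 X@[XO./.O./OXX]: (0,2)[XOX/.O./OXX]+0* (1,0)[XO./XO./OXX]-1 (1,2)[XO./.OX/OXX]-1
p4 O@[XOX/.O./OXX]: (1,0)[XOX/OO./OXX]-1 (1,2)[XOX/.OO/OXX]+0*
p5 X@[XOX/.OO/OXX]: (1,0)[XOX/XOO/OXX]+0*
p6 O@[XOX/XOO/OXX] terminal +0; root [XO./.O./..X] d5

X winning at [XO./.O./..X]: False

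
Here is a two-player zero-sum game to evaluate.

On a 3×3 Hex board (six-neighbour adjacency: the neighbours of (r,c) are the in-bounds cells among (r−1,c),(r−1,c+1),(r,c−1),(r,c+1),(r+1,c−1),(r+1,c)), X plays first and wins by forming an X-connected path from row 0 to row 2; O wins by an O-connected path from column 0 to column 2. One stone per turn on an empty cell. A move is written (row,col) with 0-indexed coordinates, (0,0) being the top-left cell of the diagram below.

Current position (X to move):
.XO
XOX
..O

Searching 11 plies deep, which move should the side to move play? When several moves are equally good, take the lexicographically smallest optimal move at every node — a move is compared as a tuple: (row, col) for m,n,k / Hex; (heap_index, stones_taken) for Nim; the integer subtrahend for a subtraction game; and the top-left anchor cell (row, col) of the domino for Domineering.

X's best at [.XO/XOX/..O]: (2,0)

ply 1, X at .XO/XOX/..O | (0,0)=-1→XXO/XOX/..O; (2,0)=+1→.XO/XOX/X.O*; (2,1)=-1→.XO/XOX/.XO
ply 2: .XO/XOX/X.O is terminal -1 (O); from .XO/XOX/..O depth 11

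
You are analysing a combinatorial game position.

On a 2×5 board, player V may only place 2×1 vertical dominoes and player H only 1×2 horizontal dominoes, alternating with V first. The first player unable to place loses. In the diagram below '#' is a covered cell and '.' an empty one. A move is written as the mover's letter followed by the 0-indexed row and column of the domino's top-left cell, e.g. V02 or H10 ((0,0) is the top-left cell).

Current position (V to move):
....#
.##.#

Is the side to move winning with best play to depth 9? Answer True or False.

V winning at [....#/.##.#]: False

ply 1, V at ....#/.##.# | V00=-1→#...#/###.#*; V03=-1→...##/.####
ply 2, H at #...#/###.# | H01=-1→###.#/###.#; H02=+1→#.###/###.#*
ply 3: #.###/###.# is terminal -1 (V); from ....#/.##.# depth 9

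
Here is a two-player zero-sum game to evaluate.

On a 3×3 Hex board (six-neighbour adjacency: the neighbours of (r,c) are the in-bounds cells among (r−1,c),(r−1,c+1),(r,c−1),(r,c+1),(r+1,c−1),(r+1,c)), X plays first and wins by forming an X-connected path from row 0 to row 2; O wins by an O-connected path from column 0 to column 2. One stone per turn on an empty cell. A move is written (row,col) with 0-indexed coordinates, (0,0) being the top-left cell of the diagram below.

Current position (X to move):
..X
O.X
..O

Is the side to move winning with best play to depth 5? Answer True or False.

X winning at [..X/O.X/..O]: True

p1 X@[..X/O.X/..O]: (0,0)[X.X/O.X/..O]-1 (0,1)[.XX/O.X/..O]-1 (1,1)[..X/OXX/..O]+1* (2,0)[..X/O.X/X.O]+1 (2,1)[..X/O.X/.XO]+1
p2 O@[..X/OXX/..O]: (0,0)[O.X/OXX/..O]-1* (0,1)[.OX/OXX/..O]-1 (2,0)[..X/OXX/O.O]-1 (2,1)[..X/OXX/.OO]-1
p3 X@[O.X/OXX/..O]: (0,1)[OXX/OXX/..O]+1* (2,0)[O.X/OXX/X.O]+1 (2,1)[O.X/OXX/.XO]+1
p4 O@[OXX/OXX/..O]: (2,0)[OXX/OXX/O.O]-1* (2,1)[OXX/OXX/.OO]-1
p5 X@[OXX/OXX/O.O]: (2,1)[OXX/OXX/OXO]+1*
p6 O@[OXX/OXX/OXO] terminal -1; root [..X/O.X/..O] d5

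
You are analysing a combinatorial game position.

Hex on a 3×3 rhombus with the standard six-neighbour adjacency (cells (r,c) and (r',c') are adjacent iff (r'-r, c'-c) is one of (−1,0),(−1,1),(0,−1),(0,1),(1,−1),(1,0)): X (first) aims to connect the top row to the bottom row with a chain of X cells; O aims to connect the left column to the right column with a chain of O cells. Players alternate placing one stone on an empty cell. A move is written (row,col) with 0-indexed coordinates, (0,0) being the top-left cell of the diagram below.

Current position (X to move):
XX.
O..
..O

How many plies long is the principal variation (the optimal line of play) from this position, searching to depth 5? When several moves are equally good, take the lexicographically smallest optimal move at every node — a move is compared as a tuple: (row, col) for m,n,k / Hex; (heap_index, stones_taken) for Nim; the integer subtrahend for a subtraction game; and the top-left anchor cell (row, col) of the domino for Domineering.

ply 1, X at XX./O../..O | (0,2)=-1→XXX/O../..O; (1,1)=+1→XX./OX./..O*; (1,2)=-1→XX./O.X/..O; (2,0)=-1→XX./O../X.O; (2,1)=-1→XX./O../.XO
ply 2, O at XX./OX./..O | (0,2)=-1→XXO/OX./..O*; (1,2)=-1→XX./OXO/..O; (2,0)=-1→XX./OX./O.O; (2,1)=-1→XX./OX./.OO
ply 3, X at XXO/OX./..O | (1,2)=+1→XXO/OXX/..O*; (2,0)=+1→XXO/OX./X.O; (2,1)=+1→XXO/OX./.XO
ply 4, O at XXO/OXX/..O | (2,0)=-1→XXO/OXX/O.O*; (2,1)=-1→XXO/OXX/.OO
ply 5, X at XXO/OXX/O.O | (2,1)=+1→XXO/OXX/OXO*
ply 6: XXO/OXX/OXO is terminal -1 (O); from XX./O../..O depth 5

PV length from [XX./O../..O]: 5 plies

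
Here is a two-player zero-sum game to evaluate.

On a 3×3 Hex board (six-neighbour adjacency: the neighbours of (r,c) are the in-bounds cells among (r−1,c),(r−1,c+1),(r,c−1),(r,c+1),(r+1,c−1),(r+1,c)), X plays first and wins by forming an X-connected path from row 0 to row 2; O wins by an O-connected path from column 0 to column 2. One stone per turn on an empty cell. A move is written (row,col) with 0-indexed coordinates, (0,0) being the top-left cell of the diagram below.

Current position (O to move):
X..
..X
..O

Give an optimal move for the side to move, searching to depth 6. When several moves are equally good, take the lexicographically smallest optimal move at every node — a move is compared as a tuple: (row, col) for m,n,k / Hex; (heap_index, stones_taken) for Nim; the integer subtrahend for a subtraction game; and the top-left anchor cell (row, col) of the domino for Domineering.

ply 1, O at X../..X/..O | (0,1)=-1→XO./..X/..O; (0,2)=-1→X.O/..X/..O; (1,0)=-1→X../O.X/..O; (1,1)=+1→X../.OX/..O*; (2,0)=-1→X../..X/O.O; (2,1)=-1→X../..X/.OO
ply 2, X at X../.OX/..O | (0,1)=-1→XX./.OX/..O*; (0,2)=-1→X.X/.OX/..O; (1,0)=-1→X../XOX/..O; (2,0)=-1→X../.OX/X.O; (2,1)=-1→X../.OX/.XO
ply 3, O at XX./.OX/..O | (0,2)=+1→XXO/.OX/..O*; (1,0)=+1→XX./OOX/..O; (2,0)=+1→XX./.OX/O.O; (2,1)=+1→XX./.OX/.OO
ply 4, X at XXO/.OX/..O | (1,0)=-1→XXO/XOX/..O*; (2,0)=-1→XXO/.OX/X.O; (2,1)=-1→XXO/.OX/.XO
ply 5, O at XXO/XOX/..O | (2,0)=+1→XXO/XOX/O.O*; (2,1)=-1→XXO/XOX/.OO
ply 6: XXO/XOX/O.O is terminal -1 (X); from X../..X/..O depth 6

O's best at [X../..X/..O]: (1,1)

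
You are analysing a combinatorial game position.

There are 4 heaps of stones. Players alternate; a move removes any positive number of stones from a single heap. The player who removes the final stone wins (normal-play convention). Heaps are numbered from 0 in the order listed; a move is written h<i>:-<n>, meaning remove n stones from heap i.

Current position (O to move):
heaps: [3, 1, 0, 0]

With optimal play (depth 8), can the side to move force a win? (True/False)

O winning at [(3,1,0,0)]: True

[(3,1,0,0)] O move#1: h0:-1:-1/(2,1,0,0), h0:-2:+1/(1,1,0,0)*, h0:-3:-1/(0,1,0,0), h1:-1:-1/(3,0,0,0)
[(1,1,0,0)] X move#2: h0:-1:-1/(0,1,0,0)*, h1:-1:-1/(1,0,0,0)
[(0,1,0,0)] O move#3: h1:-1:+1/(0,0,0,0)*
[(0,0,0,0)] end (terminal -1, X#4); searched (3,1,0,0) to 8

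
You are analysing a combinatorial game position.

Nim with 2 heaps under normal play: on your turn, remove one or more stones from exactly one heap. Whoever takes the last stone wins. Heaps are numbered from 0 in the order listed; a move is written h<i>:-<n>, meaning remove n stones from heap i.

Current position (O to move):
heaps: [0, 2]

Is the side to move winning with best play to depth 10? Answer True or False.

[(0,2)] O move#1: h1:-1:-1/(0,1), h1:-2:+1/(0,0)*
[(0,0)] end (terminal -1, X#2); searched (0,2) to 10

O winning at [(0,2)]: True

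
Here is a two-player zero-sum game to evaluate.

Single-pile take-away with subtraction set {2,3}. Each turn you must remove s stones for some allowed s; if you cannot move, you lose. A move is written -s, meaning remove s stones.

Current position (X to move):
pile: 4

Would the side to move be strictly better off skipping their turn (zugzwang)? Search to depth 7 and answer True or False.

zugzwang(4, X) = False

ply 1, X at 4 | -2=-1→2; -3=+1→1*
ply 2: 1 is terminal -1 (O); from 4 depth 7
if X skipped the turn, O would face:
~ ply 1, O at 4 | -2=-1→2; -3=+1→1*
~ ply 2: 1 is terminal -1 (X); from 4 depth 7
compare (X): move=+1 vs pass=-1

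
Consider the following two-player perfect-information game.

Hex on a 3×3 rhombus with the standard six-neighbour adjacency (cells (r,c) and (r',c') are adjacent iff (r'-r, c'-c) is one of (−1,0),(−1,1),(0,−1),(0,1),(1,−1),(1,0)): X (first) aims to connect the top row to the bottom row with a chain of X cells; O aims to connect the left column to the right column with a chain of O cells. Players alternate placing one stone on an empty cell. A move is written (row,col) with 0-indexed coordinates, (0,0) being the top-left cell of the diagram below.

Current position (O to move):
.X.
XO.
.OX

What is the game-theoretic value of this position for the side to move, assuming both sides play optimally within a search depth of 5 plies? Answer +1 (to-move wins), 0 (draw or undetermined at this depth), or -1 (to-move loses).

ply 1, O at .X./XO./.OX | (0,0)=-1→OX./XO./.OX; (0,2)=-1→.XO/XO./.OX; (1,2)=-1→.X./XOO/.OX; (2,0)=+1→.X./XO./OOX*
ply 2, X at .X./XO./OOX | (0,0)=-1→XX./XO./OOX*; (0,2)=-1→.XX/XO./OOX; (1,2)=-1→.X./XOX/OOX
ply 3, O at XX./XO./OOX | (0,2)=+1→XXO/XO./OOX*; (1,2)=+1→XX./XOO/OOX
ply 4: XXO/XO./OOX is terminal -1 (X); from .X./XO./.OX depth 5

value(.X./XO./.OX, O) = +1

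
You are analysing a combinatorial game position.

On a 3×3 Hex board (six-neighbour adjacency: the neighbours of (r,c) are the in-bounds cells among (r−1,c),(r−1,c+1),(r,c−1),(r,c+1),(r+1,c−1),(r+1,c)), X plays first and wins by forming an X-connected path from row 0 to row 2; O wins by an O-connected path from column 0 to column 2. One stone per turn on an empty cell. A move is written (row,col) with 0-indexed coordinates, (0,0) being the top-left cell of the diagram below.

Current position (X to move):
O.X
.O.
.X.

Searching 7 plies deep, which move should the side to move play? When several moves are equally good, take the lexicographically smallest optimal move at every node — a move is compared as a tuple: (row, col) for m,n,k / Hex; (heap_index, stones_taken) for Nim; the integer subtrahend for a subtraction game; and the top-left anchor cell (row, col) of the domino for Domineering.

p1 X@[O.X/.O./.X.]: (0,1)[OXX/.O./.X.]-1 (1,0)[O.X/XO./.X.]-1 (1,2)[O.X/.OX/.X.]+1* (2,0)[O.X/.O./XX.]-1 (2,2)[O.X/.O./.XX]-1
p2 O@[O.X/.OX/.X.] terminal -1; root [O.X/.O./.X.] d7

X's best at [O.X/.O./.X.]: (1,2)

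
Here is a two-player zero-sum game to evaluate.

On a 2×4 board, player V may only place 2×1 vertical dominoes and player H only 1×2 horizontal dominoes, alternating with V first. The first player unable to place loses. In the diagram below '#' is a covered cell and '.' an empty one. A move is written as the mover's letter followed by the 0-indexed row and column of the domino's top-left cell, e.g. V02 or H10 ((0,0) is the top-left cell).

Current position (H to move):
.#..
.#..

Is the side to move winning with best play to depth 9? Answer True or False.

H winning at [.#../.#..]: True

[.#../.#..] H move#1: H02:+1/.###/.#..*, H12:+1/.#../.###
[.###/.#..] V move#2: V00:-1/####/##..*
[####/##..] H move#3: H12:+1/####/####*
[####/####] end (terminal -1, V#4); searched .#../.#.. to 9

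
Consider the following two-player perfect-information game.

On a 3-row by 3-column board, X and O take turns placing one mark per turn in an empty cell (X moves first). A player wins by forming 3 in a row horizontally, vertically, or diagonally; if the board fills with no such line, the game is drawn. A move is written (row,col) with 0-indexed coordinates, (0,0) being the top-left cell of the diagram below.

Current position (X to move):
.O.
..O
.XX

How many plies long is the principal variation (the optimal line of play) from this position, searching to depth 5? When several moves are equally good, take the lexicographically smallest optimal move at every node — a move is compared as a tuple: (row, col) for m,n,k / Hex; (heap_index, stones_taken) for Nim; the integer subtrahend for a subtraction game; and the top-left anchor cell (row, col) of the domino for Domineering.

PV length from [.O./..O/.XX]: 5 plies

ply 1, X at .O./..O/.XX | (0,0)=+1→XO./..O/.XX*; (0,2)=+0→.OX/..O/.XX; (1,0)=+0→.O./X.O/.XX; (1,1)=+1→.O./.XO/.XX; (2,0)=+1→.O./..O/XXX
ply 2, O at XO./..O/.XX | (0,2)=-1→XOO/..O/.XX*; (1,0)=-1→XO./O.O/.XX; (1,1)=-1→XO./.OO/.XX; (2,0)=-1→XO./..O/OXX
ply 3, X at XOO/..O/.XX | (1,0)=+1→XOO/X.O/.XX*; (1,1)=+1→XOO/.XO/.XX; (2,0)=+1→XOO/..O/XXX
ply 4, O at XOO/X.O/.XX | (1,1)=-1→XOO/XOO/.XX*; (2,0)=-1→XOO/X.O/OXX
ply 5, X at XOO/XOO/.XX | (2,0)=+1→XOO/XOO/XXX*
ply 6: XOO/XOO/XXX is terminal -1 (O); from .O./..O/.XX depth 5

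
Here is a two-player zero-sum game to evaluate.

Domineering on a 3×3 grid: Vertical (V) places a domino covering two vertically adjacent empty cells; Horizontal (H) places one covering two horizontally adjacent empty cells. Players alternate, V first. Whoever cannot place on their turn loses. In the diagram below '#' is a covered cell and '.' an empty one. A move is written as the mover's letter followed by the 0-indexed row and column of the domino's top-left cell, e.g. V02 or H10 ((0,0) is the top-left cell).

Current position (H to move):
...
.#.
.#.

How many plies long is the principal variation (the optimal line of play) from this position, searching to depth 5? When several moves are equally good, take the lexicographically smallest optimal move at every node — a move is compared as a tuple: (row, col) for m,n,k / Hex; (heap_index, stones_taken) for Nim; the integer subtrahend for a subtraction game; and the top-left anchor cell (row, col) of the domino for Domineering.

[.../.#./.#.] H move#1: H00:-1/##./.#./.#.*, H01:-1/.##/.#./.#.
[##./.#./.#.] V move#2: V02:+1/###/.##/.#.*, V10:+1/##./##./##., V12:+1/##./.##/.##
[###/.##/.#.] end (terminal -1, H#3); searched .../.#./.#. to 5

PV length from [.../.#./.#.]: 2 plies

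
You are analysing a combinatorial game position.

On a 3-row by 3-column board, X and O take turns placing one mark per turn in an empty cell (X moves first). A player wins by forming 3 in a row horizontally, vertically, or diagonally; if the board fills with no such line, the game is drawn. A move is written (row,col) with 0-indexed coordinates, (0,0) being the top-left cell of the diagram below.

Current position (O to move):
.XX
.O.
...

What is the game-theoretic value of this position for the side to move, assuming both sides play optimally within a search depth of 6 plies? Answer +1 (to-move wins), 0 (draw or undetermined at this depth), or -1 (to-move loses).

[.XX/.O./...] O move#1: (0,0):+0/OXX/.O./...*, (1,0):-1/.XX/OO./..., (1,2):-1/.XX/.OO/..., (2,0):-1/.XX/.O./O.., (2,1):-1/.XX/.O./.O., (2,2):-1/.XX/.O./..O
[OXX/.O./...] X move#2: (1,0):-1/OXX/XO./..., (1,2):-1/OXX/.OX/..., (2,0):-1/OXX/.O./X.., (2,1):-1/OXX/.O./.X., (2,2):+0/OXX/.O./..X*
[OXX/.O./..X] O move#3: (1,0):-1/OXX/OO./..X, (1,2):+0/OXX/.OO/..X*, (2,0):-1/OXX/.O./O.X, (2,1):-1/OXX/.O./.OX
[OXX/.OO/..X] X move#4: (1,0):+0/OXX/XOO/..X*, (2,0):-1/OXX/.OO/X.X, (2,1):-1/OXX/.OO/.XX
[OXX/XOO/..X] O move#5: (2,0):+0/OXX/XOO/O.X*, (2,1):+0/OXX/XOO/.OX
[OXX/XOO/O.X] X move#6: (2,1):+0/OXX/XOO/OXX*
[OXX/XOO/OXX] end (terminal +0, O#7); searched .XX/.O./... to 6

value(.XX/.O./..., O) = 0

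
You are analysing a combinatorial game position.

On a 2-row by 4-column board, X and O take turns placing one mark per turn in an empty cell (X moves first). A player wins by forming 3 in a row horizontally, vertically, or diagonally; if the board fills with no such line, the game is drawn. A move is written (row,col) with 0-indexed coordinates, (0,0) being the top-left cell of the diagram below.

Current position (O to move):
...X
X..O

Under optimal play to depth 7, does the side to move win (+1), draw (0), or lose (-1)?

value(...X/X..O, O) = 0

[...X/X..O] O move#1: (0,0):+0/O..X/X..O*, (0,1):+0/.O.X/X..O, (0,2):+0/..OX/X..O, (1,1):+0/...X/XO.O, (1,2):+0/...X/X.OO
[O..X/X..O] X move#2: (0,1):+0/OX.X/X..O*, (0,2):+0/O.XX/X..O, (1,1):+0/O..X/XX.O, (1,2):+0/O..X/X.XO
[OX.X/X..O] O move#3: (0,2):+0/OXOX/X..O*, (1,1):-1/OX.X/XO.O, (1,2):-1/OX.X/X.OO
[OXOX/X..O] X move#4: (1,1):+0/OXOX/XX.O*, (1,2):+0/OXOX/X.XO
[OXOX/XX.O] O move#5: (1,2):+0/OXOX/XXOO*
[OXOX/XXOO] end (terminal +0, X#6); searched ...X/X..O to 7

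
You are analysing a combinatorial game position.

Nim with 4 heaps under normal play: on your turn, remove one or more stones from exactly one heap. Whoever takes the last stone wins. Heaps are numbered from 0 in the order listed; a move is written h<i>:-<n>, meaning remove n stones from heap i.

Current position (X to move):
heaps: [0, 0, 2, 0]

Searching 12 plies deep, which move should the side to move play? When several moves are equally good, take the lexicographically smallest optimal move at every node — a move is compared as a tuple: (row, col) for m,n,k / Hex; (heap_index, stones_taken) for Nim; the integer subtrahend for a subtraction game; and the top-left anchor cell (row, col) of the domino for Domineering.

[(0,0,2,0)] X move#1: h2:-1:-1/(0,0,1,0), h2:-2:+1/(0,0,0,0)*
[(0,0,0,0)] end (terminal -1, O#2); searched (0,0,2,0) to 12

X's best at [(0,0,2,0)]: h2:-2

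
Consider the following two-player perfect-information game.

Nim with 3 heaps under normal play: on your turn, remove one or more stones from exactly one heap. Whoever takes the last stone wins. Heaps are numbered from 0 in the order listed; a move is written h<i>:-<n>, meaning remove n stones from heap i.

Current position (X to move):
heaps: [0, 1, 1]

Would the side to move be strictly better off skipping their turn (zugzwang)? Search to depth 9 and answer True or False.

[(0,1,1)] X move#1: h1:-1:-1/(0,0,1)*, h2:-1:-1/(0,1,0)
[(0,0,1)] O move#2: h2:-1:+1/(0,0,0)*
[(0,0,0)] end (terminal -1, X#3); searched (0,1,1) to 9
pass branch (O moves first from the same position):
  | [(0,1,1)] O move#1: h1:-1:-1/(0,0,1)*, h2:-1:-1/(0,1,0)
  | [(0,0,1)] X move#2: h2:-1:+1/(0,0,0)*
  | [(0,0,0)] end (terminal -1, O#3); searched (0,1,1) to 9
X moving scores -1; X passing scores +1

zugzwang((0,1,1), X) = True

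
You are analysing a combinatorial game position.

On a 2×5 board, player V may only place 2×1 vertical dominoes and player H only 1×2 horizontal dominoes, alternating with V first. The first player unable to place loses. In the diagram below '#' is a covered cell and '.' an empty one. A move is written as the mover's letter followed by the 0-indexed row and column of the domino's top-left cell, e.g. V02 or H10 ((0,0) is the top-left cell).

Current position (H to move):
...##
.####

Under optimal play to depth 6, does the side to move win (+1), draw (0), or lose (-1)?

p1 H@[...##/.####]: H00[##.##/.####]+1* H01[.####/.####]-1
p2 V@[##.##/.####] terminal -1; root [...##/.####] d6

value(...##/.####, H) = +1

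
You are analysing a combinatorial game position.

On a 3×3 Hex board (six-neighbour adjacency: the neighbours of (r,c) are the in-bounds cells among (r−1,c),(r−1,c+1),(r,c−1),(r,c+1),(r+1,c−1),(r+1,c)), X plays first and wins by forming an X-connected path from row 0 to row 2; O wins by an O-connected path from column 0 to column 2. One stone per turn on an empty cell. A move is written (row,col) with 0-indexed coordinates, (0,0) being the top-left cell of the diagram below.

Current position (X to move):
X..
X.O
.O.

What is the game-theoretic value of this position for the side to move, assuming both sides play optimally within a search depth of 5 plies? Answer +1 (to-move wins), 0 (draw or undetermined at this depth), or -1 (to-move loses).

p1 X@[X../X.O/.O.]: (0,1)[XX./X.O/.O.]-1 (0,2)[X.X/X.O/.O.]-1 (1,1)[X../XXO/.O.]-1 (2,0)[X../X.O/XO.]+1* (2,2)[X../X.O/.OX]-1
p2 O@[X../X.O/XO.] terminal -1; root [X../X.O/.O.] d5

value(X../X.O/.O., X) = +1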